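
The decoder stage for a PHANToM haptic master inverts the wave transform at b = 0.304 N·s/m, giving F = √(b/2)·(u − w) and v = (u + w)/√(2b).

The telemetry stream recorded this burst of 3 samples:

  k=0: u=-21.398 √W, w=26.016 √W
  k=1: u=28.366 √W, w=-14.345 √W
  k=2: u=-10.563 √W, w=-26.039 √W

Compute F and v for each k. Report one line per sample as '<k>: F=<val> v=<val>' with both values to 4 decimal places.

0: F=-18.4854 v=5.9225
1: F=16.6518 v=17.9816
2: F=6.0337 v=-46.9411

k=0: u−w=-47.4140, u+w=4.6180; √(b/2)=0.3899, √(2b)=0.7797; F=0.3899×(-47.414)=-18.4854, v=4.6180/0.7797=5.9225
k=1: u−w=42.7110, u+w=14.0210; √(b/2)=0.3899, √(2b)=0.7797; F=0.3899×42.711=16.6518, v=14.0210/0.7797=17.9816
k=2: u−w=15.4760, u+w=-36.6020; √(b/2)=0.3899, √(2b)=0.7797; F=0.3899×15.476=6.0337, v=-36.6020/0.7797=-46.9411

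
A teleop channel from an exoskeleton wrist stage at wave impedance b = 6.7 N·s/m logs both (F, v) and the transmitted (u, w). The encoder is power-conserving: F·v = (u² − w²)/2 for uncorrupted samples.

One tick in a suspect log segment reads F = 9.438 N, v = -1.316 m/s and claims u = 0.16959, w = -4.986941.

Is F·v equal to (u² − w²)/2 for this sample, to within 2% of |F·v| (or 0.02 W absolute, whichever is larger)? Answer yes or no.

yes

F·v = 9.438×(-1.316) = -12.420408 W.
(u² − w²)/2 = (0.028761 − 24.869581)/2 = -12.420410 W.
|Δ| = 0.000002;  2% of max(1, |F·v|) = 0.248408.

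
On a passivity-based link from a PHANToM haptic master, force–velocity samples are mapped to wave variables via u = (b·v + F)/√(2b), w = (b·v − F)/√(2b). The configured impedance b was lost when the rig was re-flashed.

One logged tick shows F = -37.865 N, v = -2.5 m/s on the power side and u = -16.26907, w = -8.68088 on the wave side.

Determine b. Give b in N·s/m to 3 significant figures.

u + w = -24.94995;  u + w = √(2b)·v, so √(2b) = -24.94995/(-2.5) = 9.97998.
b = (√(2b))²/2 = 99.60000/2 = 49.80000.
(Check via u − w = 2F/√(2b): u − w = -7.58819, 2F/√(2b) = -7.58819.)

b = 49.8 N·s/m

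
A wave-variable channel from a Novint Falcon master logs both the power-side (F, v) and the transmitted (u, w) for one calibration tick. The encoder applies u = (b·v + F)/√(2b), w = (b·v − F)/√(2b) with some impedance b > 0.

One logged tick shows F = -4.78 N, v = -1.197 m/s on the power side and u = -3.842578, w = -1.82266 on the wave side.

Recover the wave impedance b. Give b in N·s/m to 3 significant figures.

u + w = -5.665238;  u + w = √(2b)·v, so √(2b) = -5.665238/(-1.197) = 4.732864.
b = (√(2b))²/2 = 22.400000/2 = 11.200000.
(Check via u − w = 2F/√(2b): u − w = -2.019918, 2F/√(2b) = -2.019919.)

b = 11.2 N·s/m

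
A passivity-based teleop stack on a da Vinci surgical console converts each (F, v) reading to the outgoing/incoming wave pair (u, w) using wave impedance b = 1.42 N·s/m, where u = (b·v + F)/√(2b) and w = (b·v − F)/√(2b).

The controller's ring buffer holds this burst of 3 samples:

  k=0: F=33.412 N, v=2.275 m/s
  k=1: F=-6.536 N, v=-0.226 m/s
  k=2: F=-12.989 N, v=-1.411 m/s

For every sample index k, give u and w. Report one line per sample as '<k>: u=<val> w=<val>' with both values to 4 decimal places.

0: u=21.7433 w=-17.9094
1: u=-4.0688 w=3.6880
2: u=-8.8965 w=6.5186

k=0: b·v=1.42×2.275=3.2305; √(2b)=1.6852; u=(3.2305+33.412)/1.6852=21.7433, w=(3.2305−33.412)/1.6852=-17.9094
k=1: b·v=1.42×(-0.226)=-0.3209; √(2b)=1.6852; u=(-0.3209+(-6.536))/1.6852=-4.0688, w=(-0.3209−(-6.536))/1.6852=3.6880
k=2: b·v=1.42×(-1.411)=-2.0036; √(2b)=1.6852; u=(-2.0036+(-12.989))/1.6852=-8.8965, w=(-2.0036−(-12.989))/1.6852=6.5186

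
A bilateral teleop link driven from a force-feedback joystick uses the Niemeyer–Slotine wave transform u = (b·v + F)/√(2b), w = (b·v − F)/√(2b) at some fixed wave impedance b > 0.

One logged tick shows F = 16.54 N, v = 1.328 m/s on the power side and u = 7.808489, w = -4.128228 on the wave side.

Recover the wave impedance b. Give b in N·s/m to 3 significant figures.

u + w = 3.680261;  u + w = √(2b)·v, so √(2b) = 3.680261/1.328 = 2.771281.
b = (√(2b))²/2 = 7.679998/2 = 3.839999.
(Check via u − w = 2F/√(2b): u − w = 11.936717, 2F/√(2b) = 11.936719.)

b = 3.84 N·s/m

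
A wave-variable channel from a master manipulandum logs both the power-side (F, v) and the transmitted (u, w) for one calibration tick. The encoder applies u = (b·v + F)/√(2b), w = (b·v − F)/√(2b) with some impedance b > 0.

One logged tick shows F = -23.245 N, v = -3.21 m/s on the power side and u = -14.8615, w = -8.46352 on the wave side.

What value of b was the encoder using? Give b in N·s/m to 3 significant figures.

b = 26.4 N·s/m

u + w = -23.32502;  u + w = √(2b)·v, so √(2b) = -23.32502/(-3.21) = 7.26636.
b = (√(2b))²/2 = 52.80001/2 = 26.40000.
(Check via u − w = 2F/√(2b): u − w = -6.39798, 2F/√(2b) = -6.39798.)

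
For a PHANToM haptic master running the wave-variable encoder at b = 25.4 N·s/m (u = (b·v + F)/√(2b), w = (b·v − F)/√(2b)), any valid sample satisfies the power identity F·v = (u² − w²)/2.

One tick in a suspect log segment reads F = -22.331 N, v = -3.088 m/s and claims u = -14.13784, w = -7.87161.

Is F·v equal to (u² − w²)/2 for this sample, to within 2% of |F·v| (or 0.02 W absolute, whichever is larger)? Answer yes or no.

F·v = (-22.331)×(-3.088) = 68.9581 W.
(u² − w²)/2 = (199.8785 − 61.9622)/2 = 68.9581 W.
|Δ| = 0.0000;  2% of max(1, |F·v|) = 1.3792.

yes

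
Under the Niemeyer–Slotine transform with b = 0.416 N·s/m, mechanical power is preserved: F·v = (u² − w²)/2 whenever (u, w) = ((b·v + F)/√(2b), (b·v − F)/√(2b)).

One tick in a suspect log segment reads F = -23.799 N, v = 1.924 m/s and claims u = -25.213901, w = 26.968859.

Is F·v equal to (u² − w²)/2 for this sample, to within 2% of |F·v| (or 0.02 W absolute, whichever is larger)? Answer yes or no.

yes

F·v = (-23.799)×1.924 = -45.789276 W.
(u² − w²)/2 = (635.740804 − 727.319356)/2 = -45.789276 W.
|Δ| = 0.000000;  2% of max(1, |F·v|) = 0.915786.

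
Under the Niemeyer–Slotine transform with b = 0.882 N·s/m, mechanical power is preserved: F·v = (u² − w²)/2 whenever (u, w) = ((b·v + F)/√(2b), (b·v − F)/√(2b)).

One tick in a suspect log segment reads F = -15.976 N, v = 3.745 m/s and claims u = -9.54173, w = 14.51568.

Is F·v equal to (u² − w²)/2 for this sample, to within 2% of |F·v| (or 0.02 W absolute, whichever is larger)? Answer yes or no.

F·v = (-15.976)×3.745 = -59.83012 W.
(u² − w²)/2 = (91.04461 − 210.70497)/2 = -59.83018 W.
|Δ| = 0.00006;  2% of max(1, |F·v|) = 1.19660.

yes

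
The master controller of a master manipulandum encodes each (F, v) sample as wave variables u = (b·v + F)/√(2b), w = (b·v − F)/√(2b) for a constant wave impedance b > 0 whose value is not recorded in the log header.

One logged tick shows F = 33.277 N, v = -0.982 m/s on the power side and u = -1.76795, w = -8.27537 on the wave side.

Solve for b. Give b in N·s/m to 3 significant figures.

b = 52.3 N·s/m

u + w = -10.0433;  u + w = √(2b)·v, so √(2b) = -10.0433/(-0.982) = 10.2274.
b = (√(2b))²/2 = 104.6000/2 = 52.3000.
(Check via u − w = 2F/√(2b): u − w = 6.5074, 2F/√(2b) = 6.5074.)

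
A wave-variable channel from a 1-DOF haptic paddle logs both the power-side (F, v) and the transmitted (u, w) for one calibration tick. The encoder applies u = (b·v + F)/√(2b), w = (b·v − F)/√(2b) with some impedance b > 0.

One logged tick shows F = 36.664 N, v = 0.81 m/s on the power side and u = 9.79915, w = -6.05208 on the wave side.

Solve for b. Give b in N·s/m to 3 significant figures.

b = 10.7 N·s/m

u + w = 3.7471;  u + w = √(2b)·v, so √(2b) = 3.7471/0.81 = 4.6260.
b = (√(2b))²/2 = 21.4000/2 = 10.7000.
(Check via u − w = 2F/√(2b): u − w = 15.8512, 2F/√(2b) = 15.8512.)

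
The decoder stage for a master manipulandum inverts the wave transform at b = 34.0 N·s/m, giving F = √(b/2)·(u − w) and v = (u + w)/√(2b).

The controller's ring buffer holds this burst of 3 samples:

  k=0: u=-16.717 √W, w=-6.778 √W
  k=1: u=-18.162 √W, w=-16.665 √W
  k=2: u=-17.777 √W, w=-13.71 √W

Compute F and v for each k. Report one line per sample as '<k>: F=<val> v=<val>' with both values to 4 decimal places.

0: F=-40.9795 v=-2.8492
1: F=-6.1723 v=-4.2234
2: F=-16.7687 v=-3.8184

k=0: u−w=-9.9390, u+w=-23.4950; √(b/2)=4.1231, √(2b)=8.2462; F=4.1231×(-9.939)=-40.9795, v=-23.4950/8.2462=-2.8492
k=1: u−w=-1.4970, u+w=-34.8270; √(b/2)=4.1231, √(2b)=8.2462; F=4.1231×(-1.497)=-6.1723, v=-34.8270/8.2462=-4.2234
k=2: u−w=-4.0670, u+w=-31.4870; √(b/2)=4.1231, √(2b)=8.2462; F=4.1231×(-4.067)=-16.7687, v=-31.4870/8.2462=-3.8184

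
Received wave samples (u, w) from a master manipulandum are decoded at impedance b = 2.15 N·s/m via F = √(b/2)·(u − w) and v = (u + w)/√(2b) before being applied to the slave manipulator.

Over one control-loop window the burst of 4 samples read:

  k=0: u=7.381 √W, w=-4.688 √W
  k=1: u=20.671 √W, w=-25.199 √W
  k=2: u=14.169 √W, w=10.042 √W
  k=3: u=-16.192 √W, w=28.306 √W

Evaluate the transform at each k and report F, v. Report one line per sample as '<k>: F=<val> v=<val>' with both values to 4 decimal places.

k=0: u−w=12.0690, u+w=2.6930; √(b/2)=1.0368, √(2b)=2.0736; F=1.0368×12.069=12.5134, v=2.6930/2.0736=1.2987
k=1: u−w=45.8700, u+w=-4.5280; √(b/2)=1.0368, √(2b)=2.0736; F=1.0368×45.87=47.5590, v=-4.5280/2.0736=-2.1836
k=2: u−w=4.1270, u+w=24.2110; √(b/2)=1.0368, √(2b)=2.0736; F=1.0368×4.127=4.2790, v=24.2110/2.0736=11.6756
k=3: u−w=-44.4980, u+w=12.1140; √(b/2)=1.0368, √(2b)=2.0736; F=1.0368×(-44.498)=-46.1365, v=12.1140/2.0736=5.8419

0: F=12.5134 v=1.2987
1: F=47.5590 v=-2.1836
2: F=4.2790 v=11.6756
3: F=-46.1365 v=5.8419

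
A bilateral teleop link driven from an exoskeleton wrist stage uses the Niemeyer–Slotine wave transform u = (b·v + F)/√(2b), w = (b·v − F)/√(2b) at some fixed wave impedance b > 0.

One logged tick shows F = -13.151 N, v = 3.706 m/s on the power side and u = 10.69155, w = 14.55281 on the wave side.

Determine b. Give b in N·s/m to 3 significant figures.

u + w = 25.24436;  u + w = √(2b)·v, so √(2b) = 25.24436/3.706 = 6.81175.
b = (√(2b))²/2 = 46.39999/2 = 23.20000.
(Check via u − w = 2F/√(2b): u − w = -3.86126, 2F/√(2b) = -3.86127.)

b = 23.2 N·s/m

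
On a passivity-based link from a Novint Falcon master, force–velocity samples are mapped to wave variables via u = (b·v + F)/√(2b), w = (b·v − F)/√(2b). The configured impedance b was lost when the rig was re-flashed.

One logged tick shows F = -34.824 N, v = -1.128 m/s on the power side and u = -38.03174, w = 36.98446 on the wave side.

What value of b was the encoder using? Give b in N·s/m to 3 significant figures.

b = 0.431 N·s/m

u + w = -1.04728;  u + w = √(2b)·v, so √(2b) = -1.04728/(-1.128) = 0.92844.
b = (√(2b))²/2 = 0.86200/2 = 0.43100.
(Check via u − w = 2F/√(2b): u − w = -75.01620, 2F/√(2b) = -75.01618.)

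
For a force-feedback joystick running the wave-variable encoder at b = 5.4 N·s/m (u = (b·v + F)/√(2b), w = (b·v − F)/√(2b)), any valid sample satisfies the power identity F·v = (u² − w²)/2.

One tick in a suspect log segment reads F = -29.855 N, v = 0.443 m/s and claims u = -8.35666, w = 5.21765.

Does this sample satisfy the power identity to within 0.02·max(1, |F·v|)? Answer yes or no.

no

F·v = (-29.855)×0.443 = -13.22577 W.
(u² − w²)/2 = (69.83377 − 27.22387)/2 = 21.30495 W.
|Δ| = 34.53071;  2% of max(1, |F·v|) = 0.26452.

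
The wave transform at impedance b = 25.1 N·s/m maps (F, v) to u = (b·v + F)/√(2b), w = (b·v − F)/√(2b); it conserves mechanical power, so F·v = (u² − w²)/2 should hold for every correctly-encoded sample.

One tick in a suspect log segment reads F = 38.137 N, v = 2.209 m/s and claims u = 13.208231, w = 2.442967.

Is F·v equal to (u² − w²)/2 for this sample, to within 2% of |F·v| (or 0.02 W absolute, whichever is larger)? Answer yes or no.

F·v = 38.137×2.209 = 84.244633 W.
(u² − w²)/2 = (174.457366 − 5.968088)/2 = 84.244639 W.
|Δ| = 0.000006;  2% of max(1, |F·v|) = 1.684893.

yes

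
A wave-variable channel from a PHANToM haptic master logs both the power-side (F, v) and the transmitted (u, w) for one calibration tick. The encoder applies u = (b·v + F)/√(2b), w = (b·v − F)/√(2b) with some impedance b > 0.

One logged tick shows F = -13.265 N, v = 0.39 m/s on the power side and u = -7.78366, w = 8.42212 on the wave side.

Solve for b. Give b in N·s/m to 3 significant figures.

b = 1.34 N·s/m

u + w = 0.63846;  u + w = √(2b)·v, so √(2b) = 0.63846/0.39 = 1.63708.
b = (√(2b))²/2 = 2.68002/2 = 1.34001.
(Check via u − w = 2F/√(2b): u − w = -16.20578, 2F/√(2b) = -16.20571.)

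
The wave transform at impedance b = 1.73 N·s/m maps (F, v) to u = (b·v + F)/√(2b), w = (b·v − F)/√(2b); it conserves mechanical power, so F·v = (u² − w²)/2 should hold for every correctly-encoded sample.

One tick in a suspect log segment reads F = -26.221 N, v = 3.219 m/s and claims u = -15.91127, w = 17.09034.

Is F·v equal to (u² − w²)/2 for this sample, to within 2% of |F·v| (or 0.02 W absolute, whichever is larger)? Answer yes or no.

no

F·v = (-26.221)×3.219 = -84.4054 W.
(u² − w²)/2 = (253.1685 − 292.0797)/2 = -19.4556 W.
|Δ| = 64.9498;  2% of max(1, |F·v|) = 1.6881.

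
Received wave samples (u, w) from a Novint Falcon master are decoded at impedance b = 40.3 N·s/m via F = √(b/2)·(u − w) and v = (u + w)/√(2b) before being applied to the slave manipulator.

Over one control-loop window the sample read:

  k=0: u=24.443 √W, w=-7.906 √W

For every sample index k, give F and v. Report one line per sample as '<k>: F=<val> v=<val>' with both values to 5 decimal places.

0: F=145.21062 v=1.84200

k=0: u−w=32.34900, u+w=16.53700; √(b/2)=4.48888, √(2b)=8.97775; F=4.48888×32.349=145.21062, v=16.53700/8.97775=1.84200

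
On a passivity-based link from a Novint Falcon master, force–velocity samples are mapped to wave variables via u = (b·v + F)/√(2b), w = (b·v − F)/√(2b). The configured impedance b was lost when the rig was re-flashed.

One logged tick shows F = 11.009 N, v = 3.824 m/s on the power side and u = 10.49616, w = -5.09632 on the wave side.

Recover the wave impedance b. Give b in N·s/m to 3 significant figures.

u + w = 5.39984;  u + w = √(2b)·v, so √(2b) = 5.39984/3.824 = 1.41209.
b = (√(2b))²/2 = 1.99400/2 = 0.99700.
(Check via u − w = 2F/√(2b): u − w = 15.59248, 2F/√(2b) = 15.59247.)

b = 0.997 N·s/m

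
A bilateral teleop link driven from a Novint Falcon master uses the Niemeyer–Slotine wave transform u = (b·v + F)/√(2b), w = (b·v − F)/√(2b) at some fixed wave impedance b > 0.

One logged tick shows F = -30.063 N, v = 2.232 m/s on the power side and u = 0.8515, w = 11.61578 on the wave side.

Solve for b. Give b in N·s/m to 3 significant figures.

b = 15.6 N·s/m

u + w = 12.4673;  u + w = √(2b)·v, so √(2b) = 12.4673/2.232 = 5.5857.
b = (√(2b))²/2 = 31.2000/2 = 15.6000.
(Check via u − w = 2F/√(2b): u − w = -10.7643, 2F/√(2b) = -10.7643.)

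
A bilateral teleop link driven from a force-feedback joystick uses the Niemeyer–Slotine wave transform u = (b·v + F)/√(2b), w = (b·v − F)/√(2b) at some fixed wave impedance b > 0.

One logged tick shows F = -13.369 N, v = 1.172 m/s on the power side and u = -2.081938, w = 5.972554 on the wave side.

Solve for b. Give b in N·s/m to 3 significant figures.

b = 5.51 N·s/m

u + w = 3.890616;  u + w = √(2b)·v, so √(2b) = 3.890616/1.172 = 3.319638.
b = (√(2b))²/2 = 11.019998/2 = 5.509999.
(Check via u − w = 2F/√(2b): u − w = -8.054492, 2F/√(2b) = -8.054492.)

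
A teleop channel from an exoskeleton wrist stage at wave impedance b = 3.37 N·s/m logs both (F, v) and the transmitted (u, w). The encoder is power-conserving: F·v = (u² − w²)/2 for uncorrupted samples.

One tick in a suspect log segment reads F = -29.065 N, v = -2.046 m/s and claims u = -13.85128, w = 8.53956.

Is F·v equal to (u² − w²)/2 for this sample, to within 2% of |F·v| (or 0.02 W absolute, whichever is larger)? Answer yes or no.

F·v = (-29.065)×(-2.046) = 59.46699 W.
(u² − w²)/2 = (191.85796 − 72.92408)/2 = 59.46694 W.
|Δ| = 0.00005;  2% of max(1, |F·v|) = 1.18934.

yes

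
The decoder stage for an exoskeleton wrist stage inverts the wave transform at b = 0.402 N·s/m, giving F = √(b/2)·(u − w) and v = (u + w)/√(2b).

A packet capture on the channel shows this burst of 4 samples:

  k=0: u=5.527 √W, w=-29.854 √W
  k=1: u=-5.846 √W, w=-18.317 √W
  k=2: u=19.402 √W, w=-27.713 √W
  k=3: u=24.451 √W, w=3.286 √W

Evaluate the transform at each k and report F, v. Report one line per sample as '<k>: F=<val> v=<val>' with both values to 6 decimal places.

0: F=15.862372 v=-27.130671
1: F=5.591126 v=-26.947770
2: F=21.123079 v=-9.268837
3: F=9.488909 v=30.933671

k=0: u−w=35.381000, u+w=-24.327000; √(b/2)=0.448330, √(2b)=0.896660; F=0.448330×35.381=15.862372, v=-24.327000/0.896660=-27.130671
k=1: u−w=12.471000, u+w=-24.163000; √(b/2)=0.448330, √(2b)=0.896660; F=0.448330×12.471=5.591126, v=-24.163000/0.896660=-26.947770
k=2: u−w=47.115000, u+w=-8.311000; √(b/2)=0.448330, √(2b)=0.896660; F=0.448330×47.115=21.123079, v=-8.311000/0.896660=-9.268837
k=3: u−w=21.165000, u+w=27.737000; √(b/2)=0.448330, √(2b)=0.896660; F=0.448330×21.165=9.488909, v=27.737000/0.896660=30.933671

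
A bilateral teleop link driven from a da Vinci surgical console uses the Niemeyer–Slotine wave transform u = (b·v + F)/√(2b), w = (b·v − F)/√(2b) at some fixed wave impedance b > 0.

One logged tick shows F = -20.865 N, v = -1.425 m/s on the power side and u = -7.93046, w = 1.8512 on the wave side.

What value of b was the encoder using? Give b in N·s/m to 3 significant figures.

b = 9.1 N·s/m

u + w = -6.07926;  u + w = √(2b)·v, so √(2b) = -6.07926/(-1.425) = 4.26615.
b = (√(2b))²/2 = 18.20001/2 = 9.10001.
(Check via u − w = 2F/√(2b): u − w = -9.78166, 2F/√(2b) = -9.78166.)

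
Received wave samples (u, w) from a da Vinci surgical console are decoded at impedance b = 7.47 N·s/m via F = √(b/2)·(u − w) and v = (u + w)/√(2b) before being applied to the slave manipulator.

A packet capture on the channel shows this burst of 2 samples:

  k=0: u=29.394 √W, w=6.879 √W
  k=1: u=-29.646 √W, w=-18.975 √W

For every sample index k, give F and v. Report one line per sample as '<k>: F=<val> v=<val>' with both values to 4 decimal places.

0: F=43.5128 v=9.3844
1: F=-20.6229 v=-12.5791

k=0: u−w=22.5150, u+w=36.2730; √(b/2)=1.9326, √(2b)=3.8652; F=1.9326×22.515=43.5128, v=36.2730/3.8652=9.3844
k=1: u−w=-10.6710, u+w=-48.6210; √(b/2)=1.9326, √(2b)=3.8652; F=1.9326×(-10.671)=-20.6229, v=-48.6210/3.8652=-12.5791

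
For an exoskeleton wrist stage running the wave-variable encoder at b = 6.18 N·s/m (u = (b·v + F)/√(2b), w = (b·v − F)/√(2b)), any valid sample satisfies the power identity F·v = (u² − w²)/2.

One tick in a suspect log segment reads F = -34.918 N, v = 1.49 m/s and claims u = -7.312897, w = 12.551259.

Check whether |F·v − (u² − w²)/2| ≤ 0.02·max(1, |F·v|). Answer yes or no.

yes

F·v = (-34.918)×1.49 = -52.027820 W.
(u² − w²)/2 = (53.478463 − 157.534102)/2 = -52.027820 W.
|Δ| = 0.000000;  2% of max(1, |F·v|) = 1.040556.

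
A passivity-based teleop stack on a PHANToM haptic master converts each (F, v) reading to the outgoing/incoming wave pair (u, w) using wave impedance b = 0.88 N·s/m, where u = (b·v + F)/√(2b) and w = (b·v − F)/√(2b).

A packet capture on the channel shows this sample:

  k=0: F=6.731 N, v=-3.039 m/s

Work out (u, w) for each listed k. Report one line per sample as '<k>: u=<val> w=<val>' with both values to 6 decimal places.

0: u=3.057838 w=-7.089527

k=0: b·v=0.88×(-3.039)=-2.674320; √(2b)=1.326650; u=(-2.674320+6.731)/1.326650=3.057838, w=(-2.674320−6.731)/1.326650=-7.089527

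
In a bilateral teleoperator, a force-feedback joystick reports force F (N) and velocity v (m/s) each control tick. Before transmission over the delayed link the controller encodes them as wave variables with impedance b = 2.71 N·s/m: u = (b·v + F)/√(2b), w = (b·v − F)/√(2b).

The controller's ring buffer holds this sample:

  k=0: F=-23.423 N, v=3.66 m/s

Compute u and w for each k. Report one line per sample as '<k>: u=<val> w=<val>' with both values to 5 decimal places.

0: u=-5.80064 w=14.32144

k=0: b·v=2.71×3.66=9.91860; √(2b)=2.32809; u=(9.91860+(-23.423))/2.32809=-5.80064, w=(9.91860−(-23.423))/2.32809=14.32144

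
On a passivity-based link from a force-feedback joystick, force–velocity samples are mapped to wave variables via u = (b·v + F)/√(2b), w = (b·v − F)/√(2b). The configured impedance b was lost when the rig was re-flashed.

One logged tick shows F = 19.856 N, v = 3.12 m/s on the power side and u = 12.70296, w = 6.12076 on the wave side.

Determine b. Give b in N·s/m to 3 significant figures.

b = 18.2 N·s/m

u + w = 18.82372;  u + w = √(2b)·v, so √(2b) = 18.82372/3.12 = 6.03324.
b = (√(2b))²/2 = 36.40003/2 = 18.20001.
(Check via u − w = 2F/√(2b): u − w = 6.58220, 2F/√(2b) = 6.58220.)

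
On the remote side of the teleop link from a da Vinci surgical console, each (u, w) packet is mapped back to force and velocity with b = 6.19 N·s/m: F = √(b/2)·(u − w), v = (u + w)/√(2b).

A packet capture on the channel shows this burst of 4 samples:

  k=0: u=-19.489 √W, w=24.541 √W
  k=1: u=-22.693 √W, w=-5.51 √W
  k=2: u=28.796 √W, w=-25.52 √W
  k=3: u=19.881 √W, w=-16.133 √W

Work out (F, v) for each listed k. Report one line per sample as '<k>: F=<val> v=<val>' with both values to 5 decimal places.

k=0: u−w=-44.03000, u+w=5.05200; √(b/2)=1.75926, √(2b)=3.51852; F=1.75926×(-44.03)=-77.46027, v=5.05200/3.51852=1.43583
k=1: u−w=-17.18300, u+w=-28.20300; √(b/2)=1.75926, √(2b)=3.51852; F=1.75926×(-17.183)=-30.22939, v=-28.20300/3.51852=-8.01558
k=2: u−w=54.31600, u+w=3.27600; √(b/2)=1.75926, √(2b)=3.51852; F=1.75926×54.316=95.55603, v=3.27600/3.51852=0.93107
k=3: u−w=36.01400, u+w=3.74800; √(b/2)=1.75926, √(2b)=3.51852; F=1.75926×36.014=63.35803, v=3.74800/3.51852=1.06522

0: F=-77.46027 v=1.43583
1: F=-30.22939 v=-8.01558
2: F=95.55603 v=0.93107
3: F=63.35803 v=1.06522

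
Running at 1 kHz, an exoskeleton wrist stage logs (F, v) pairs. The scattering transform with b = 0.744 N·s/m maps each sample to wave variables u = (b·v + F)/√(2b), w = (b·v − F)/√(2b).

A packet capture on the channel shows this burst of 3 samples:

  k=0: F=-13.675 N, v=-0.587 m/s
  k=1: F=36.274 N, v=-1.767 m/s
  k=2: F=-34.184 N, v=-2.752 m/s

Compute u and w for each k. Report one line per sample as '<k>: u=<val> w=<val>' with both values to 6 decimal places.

k=0: b·v=0.744×(-0.587)=-0.436728; √(2b)=1.219836; u=(-0.436728+(-13.675))/1.219836=-11.568545, w=(-0.436728−(-13.675))/1.219836=10.852501
k=1: b·v=0.744×(-1.767)=-1.314648; √(2b)=1.219836; u=(-1.314648+36.274)/1.219836=28.659058, w=(-1.314648−36.274)/1.219836=-30.814508
k=2: b·v=0.744×(-2.752)=-2.047488; √(2b)=1.219836; u=(-2.047488+(-34.184))/1.219836=-29.701932, w=(-2.047488−(-34.184))/1.219836=26.344944

0: u=-11.568545 w=10.852501
1: u=28.659058 w=-30.814508
2: u=-29.701932 w=26.344944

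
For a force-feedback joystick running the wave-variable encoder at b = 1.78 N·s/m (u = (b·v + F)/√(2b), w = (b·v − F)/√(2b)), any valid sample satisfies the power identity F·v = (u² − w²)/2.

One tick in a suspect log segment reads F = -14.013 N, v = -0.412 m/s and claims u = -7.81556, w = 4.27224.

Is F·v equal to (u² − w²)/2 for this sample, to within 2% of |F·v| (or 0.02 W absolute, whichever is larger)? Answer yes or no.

F·v = (-14.013)×(-0.412) = 5.7734 W.
(u² − w²)/2 = (61.0830 − 18.2520)/2 = 21.4155 W.
|Δ| = 15.6421;  2% of max(1, |F·v|) = 0.1155.

no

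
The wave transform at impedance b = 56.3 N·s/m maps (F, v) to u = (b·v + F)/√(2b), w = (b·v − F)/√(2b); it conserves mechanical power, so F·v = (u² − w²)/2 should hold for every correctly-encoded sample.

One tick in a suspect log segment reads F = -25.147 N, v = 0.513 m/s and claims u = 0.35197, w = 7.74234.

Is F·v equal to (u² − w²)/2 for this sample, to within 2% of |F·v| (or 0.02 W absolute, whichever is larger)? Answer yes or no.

F·v = (-25.147)×0.513 = -12.9004 W.
(u² − w²)/2 = (0.1239 − 59.9438)/2 = -29.9100 W.
|Δ| = 17.0096;  2% of max(1, |F·v|) = 0.2580.

no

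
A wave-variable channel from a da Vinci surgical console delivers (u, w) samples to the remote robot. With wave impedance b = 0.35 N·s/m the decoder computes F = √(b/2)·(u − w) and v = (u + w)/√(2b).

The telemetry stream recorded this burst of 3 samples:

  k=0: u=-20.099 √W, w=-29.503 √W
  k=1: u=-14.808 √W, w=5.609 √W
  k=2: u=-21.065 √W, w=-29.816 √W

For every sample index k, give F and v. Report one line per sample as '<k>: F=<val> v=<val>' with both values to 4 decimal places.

0: F=3.9340 v=-59.2857
1: F=-8.5410 v=-10.9949
2: F=3.6608 v=-60.8144

k=0: u−w=9.4040, u+w=-49.6020; √(b/2)=0.4183, √(2b)=0.8367; F=0.4183×9.404=3.9340, v=-49.6020/0.8367=-59.2857
k=1: u−w=-20.4170, u+w=-9.1990; √(b/2)=0.4183, √(2b)=0.8367; F=0.4183×(-20.417)=-8.5410, v=-9.1990/0.8367=-10.9949
k=2: u−w=8.7510, u+w=-50.8810; √(b/2)=0.4183, √(2b)=0.8367; F=0.4183×8.751=3.6608, v=-50.8810/0.8367=-60.8144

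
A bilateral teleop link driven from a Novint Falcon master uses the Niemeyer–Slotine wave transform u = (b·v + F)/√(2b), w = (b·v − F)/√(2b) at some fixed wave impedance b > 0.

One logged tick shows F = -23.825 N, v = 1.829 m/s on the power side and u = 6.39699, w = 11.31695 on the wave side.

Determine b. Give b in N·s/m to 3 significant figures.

b = 46.9 N·s/m

u + w = 17.7139;  u + w = √(2b)·v, so √(2b) = 17.7139/1.829 = 9.6850.
b = (√(2b))²/2 = 93.8000/2 = 46.9000.
(Check via u − w = 2F/√(2b): u − w = -4.9200, 2F/√(2b) = -4.9200.)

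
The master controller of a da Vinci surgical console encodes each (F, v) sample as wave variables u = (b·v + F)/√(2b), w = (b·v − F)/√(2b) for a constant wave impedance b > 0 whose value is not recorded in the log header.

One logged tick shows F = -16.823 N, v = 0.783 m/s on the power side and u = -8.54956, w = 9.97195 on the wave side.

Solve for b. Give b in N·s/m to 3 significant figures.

u + w = 1.42239;  u + w = √(2b)·v, so √(2b) = 1.42239/0.783 = 1.81659.
b = (√(2b))²/2 = 3.30000/2 = 1.65000.
(Check via u − w = 2F/√(2b): u − w = -18.52151, 2F/√(2b) = -18.52152.)

b = 1.65 N·s/m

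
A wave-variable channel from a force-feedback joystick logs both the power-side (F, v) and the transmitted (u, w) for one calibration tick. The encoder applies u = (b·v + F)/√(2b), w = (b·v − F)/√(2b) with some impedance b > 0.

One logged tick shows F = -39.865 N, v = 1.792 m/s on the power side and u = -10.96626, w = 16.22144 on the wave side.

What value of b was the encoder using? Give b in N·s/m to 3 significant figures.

u + w = 5.2552;  u + w = √(2b)·v, so √(2b) = 5.2552/1.792 = 2.9326.
b = (√(2b))²/2 = 8.6000/2 = 4.3000.
(Check via u − w = 2F/√(2b): u − w = -27.1877, 2F/√(2b) = -27.1877.)

b = 4.3 N·s/m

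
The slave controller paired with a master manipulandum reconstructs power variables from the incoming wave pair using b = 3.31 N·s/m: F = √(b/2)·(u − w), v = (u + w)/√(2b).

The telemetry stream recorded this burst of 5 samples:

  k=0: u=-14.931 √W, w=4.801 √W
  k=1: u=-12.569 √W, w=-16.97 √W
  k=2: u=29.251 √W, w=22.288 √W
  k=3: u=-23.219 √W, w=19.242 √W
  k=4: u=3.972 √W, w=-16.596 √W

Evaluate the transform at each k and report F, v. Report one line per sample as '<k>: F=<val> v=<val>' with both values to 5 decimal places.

k=0: u−w=-19.73200, u+w=-10.13000; √(b/2)=1.28647, √(2b)=2.57294; F=1.28647×(-19.732)=-25.38459, v=-10.13000/2.57294=-3.93714
k=1: u−w=4.40100, u+w=-29.53900; √(b/2)=1.28647, √(2b)=2.57294; F=1.28647×4.401=5.66175, v=-29.53900/2.57294=-11.48066
k=2: u−w=6.96300, u+w=51.53900; √(b/2)=1.28647, √(2b)=2.57294; F=1.28647×6.963=8.95768, v=51.53900/2.57294=20.03120
k=3: u−w=-42.46100, u+w=-3.97700; √(b/2)=1.28647, √(2b)=2.57294; F=1.28647×(-42.461)=-54.62472, v=-3.97700/2.57294=-1.54570
k=4: u−w=20.56800, u+w=-12.62400; √(b/2)=1.28647, √(2b)=2.57294; F=1.28647×20.568=26.46007, v=-12.62400/2.57294=-4.90646

0: F=-25.38459 v=-3.93714
1: F=5.66175 v=-11.48066
2: F=8.95768 v=20.03120
3: F=-54.62472 v=-1.54570
4: F=26.46007 v=-4.90646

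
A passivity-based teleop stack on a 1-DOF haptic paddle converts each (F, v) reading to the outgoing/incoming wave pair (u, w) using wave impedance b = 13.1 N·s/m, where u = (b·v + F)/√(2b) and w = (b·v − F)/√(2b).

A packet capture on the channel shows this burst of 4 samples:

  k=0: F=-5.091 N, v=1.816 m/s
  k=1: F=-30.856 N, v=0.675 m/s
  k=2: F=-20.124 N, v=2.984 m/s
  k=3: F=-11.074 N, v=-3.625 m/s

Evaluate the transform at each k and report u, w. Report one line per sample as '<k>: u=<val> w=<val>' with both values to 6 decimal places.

0: u=3.653074 w=5.642292
1: u=-4.300693 w=7.755744
2: u=3.705393 w=11.568490
3: u=-11.440936 w=-7.113966

k=0: b·v=13.1×1.816=23.789600; √(2b)=5.118594; u=(23.789600+(-5.091))/5.118594=3.653074, w=(23.789600−(-5.091))/5.118594=5.642292
k=1: b·v=13.1×0.675=8.842500; √(2b)=5.118594; u=(8.842500+(-30.856))/5.118594=-4.300693, w=(8.842500−(-30.856))/5.118594=7.755744
k=2: b·v=13.1×2.984=39.090400; √(2b)=5.118594; u=(39.090400+(-20.124))/5.118594=3.705393, w=(39.090400−(-20.124))/5.118594=11.568490
k=3: b·v=13.1×(-3.625)=-47.487500; √(2b)=5.118594; u=(-47.487500+(-11.074))/5.118594=-11.440936, w=(-47.487500−(-11.074))/5.118594=-7.113966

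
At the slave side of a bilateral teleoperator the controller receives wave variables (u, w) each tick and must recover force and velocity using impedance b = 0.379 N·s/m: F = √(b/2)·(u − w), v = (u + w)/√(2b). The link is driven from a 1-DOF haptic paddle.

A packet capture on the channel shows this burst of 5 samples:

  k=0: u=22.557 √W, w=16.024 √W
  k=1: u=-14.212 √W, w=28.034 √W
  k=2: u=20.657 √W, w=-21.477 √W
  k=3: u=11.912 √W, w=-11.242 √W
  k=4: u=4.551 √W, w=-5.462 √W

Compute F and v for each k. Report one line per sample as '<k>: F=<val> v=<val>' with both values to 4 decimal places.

k=0: u−w=6.5330, u+w=38.5810; √(b/2)=0.4353, √(2b)=0.8706; F=0.4353×6.533=2.8439, v=38.5810/0.8706=44.3138
k=1: u−w=-42.2460, u+w=13.8220; √(b/2)=0.4353, √(2b)=0.8706; F=0.4353×(-42.246)=-18.3904, v=13.8220/0.8706=15.8758
k=2: u−w=42.1340, u+w=-0.8200; √(b/2)=0.4353, √(2b)=0.8706; F=0.4353×42.134=18.3416, v=-0.8200/0.8706=-0.9418
k=3: u−w=23.1540, u+w=0.6700; √(b/2)=0.4353, √(2b)=0.8706; F=0.4353×23.154=10.0793, v=0.6700/0.8706=0.7696
k=4: u−w=10.0130, u+w=-0.9110; √(b/2)=0.4353, √(2b)=0.8706; F=0.4353×10.013=4.3588, v=-0.9110/0.8706=-1.0464

0: F=2.8439 v=44.3138
1: F=-18.3904 v=15.8758
2: F=18.3416 v=-0.9418
3: F=10.0793 v=0.7696
4: F=4.3588 v=-1.0464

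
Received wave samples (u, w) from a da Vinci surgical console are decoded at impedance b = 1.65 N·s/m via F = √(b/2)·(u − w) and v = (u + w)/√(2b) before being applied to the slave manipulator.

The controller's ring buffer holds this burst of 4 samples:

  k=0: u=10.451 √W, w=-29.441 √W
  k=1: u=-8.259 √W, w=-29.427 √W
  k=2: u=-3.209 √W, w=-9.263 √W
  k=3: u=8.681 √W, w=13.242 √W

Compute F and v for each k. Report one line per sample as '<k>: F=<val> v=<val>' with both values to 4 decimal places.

0: F=36.2337 v=-10.4537
1: F=19.2268 v=-20.7455
2: F=5.4988 v=-6.8656
3: F=-4.1427 v=12.0682

k=0: u−w=39.8920, u+w=-18.9900; √(b/2)=0.9083, √(2b)=1.8166; F=0.9083×39.892=36.2337, v=-18.9900/1.8166=-10.4537
k=1: u−w=21.1680, u+w=-37.6860; √(b/2)=0.9083, √(2b)=1.8166; F=0.9083×21.168=19.2268, v=-37.6860/1.8166=-20.7455
k=2: u−w=6.0540, u+w=-12.4720; √(b/2)=0.9083, √(2b)=1.8166; F=0.9083×6.054=5.4988, v=-12.4720/1.8166=-6.8656
k=3: u−w=-4.5610, u+w=21.9230; √(b/2)=0.9083, √(2b)=1.8166; F=0.9083×(-4.561)=-4.1427, v=21.9230/1.8166=12.0682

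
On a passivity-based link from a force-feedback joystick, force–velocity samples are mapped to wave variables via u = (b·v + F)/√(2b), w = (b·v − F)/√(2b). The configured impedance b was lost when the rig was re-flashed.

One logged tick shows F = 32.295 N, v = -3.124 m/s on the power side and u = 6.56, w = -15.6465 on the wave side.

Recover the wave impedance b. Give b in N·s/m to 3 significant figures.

b = 4.23 N·s/m

u + w = -9.0865;  u + w = √(2b)·v, so √(2b) = -9.0865/(-3.124) = 2.9086.
b = (√(2b))²/2 = 8.4600/2 = 4.2300.
(Check via u − w = 2F/√(2b): u − w = 22.2065, 2F/√(2b) = 22.2065.)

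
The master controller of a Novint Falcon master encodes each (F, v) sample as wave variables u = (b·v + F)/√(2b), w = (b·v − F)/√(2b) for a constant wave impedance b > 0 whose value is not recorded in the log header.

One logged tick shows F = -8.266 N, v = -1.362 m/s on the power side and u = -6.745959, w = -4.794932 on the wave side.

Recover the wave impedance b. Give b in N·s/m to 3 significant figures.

u + w = -11.540891;  u + w = √(2b)·v, so √(2b) = -11.540891/(-1.362) = 8.473488.
b = (√(2b))²/2 = 71.800003/2 = 35.900002.
(Check via u − w = 2F/√(2b): u − w = -1.951027, 2F/√(2b) = -1.951026.)

b = 35.9 N·s/m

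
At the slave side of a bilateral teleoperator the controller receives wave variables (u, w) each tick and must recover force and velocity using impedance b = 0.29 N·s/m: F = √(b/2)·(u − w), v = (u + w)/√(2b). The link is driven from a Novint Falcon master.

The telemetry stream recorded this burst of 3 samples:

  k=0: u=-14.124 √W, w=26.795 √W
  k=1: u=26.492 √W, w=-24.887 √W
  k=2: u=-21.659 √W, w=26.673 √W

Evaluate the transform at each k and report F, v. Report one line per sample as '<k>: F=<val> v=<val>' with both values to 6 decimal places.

k=0: u−w=-40.919000, u+w=12.671000; √(b/2)=0.380789, √(2b)=0.761577; F=0.380789×(-40.919)=-15.581491, v=12.671000/0.761577=16.637838
k=1: u−w=51.379000, u+w=1.605000; √(b/2)=0.380789, √(2b)=0.761577; F=0.380789×51.379=19.564540, v=1.605000/0.761577=2.107468
k=2: u−w=-48.332000, u+w=5.014000; √(b/2)=0.380789, √(2b)=0.761577; F=0.380789×(-48.332)=-18.404277, v=5.014000/0.761577=6.583705

0: F=-15.581491 v=16.637838
1: F=19.564540 v=2.107468
2: F=-18.404277 v=6.583705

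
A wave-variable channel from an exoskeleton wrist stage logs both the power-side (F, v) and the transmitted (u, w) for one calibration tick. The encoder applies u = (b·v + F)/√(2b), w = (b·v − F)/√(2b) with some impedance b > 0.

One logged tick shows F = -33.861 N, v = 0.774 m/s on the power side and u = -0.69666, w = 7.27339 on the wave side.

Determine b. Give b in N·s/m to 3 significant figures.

b = 36.1 N·s/m

u + w = 6.5767;  u + w = √(2b)·v, so √(2b) = 6.5767/0.774 = 8.4971.
b = (√(2b))²/2 = 72.2002/2 = 36.1001.
(Check via u − w = 2F/√(2b): u − w = -7.9700, 2F/√(2b) = -7.9700.)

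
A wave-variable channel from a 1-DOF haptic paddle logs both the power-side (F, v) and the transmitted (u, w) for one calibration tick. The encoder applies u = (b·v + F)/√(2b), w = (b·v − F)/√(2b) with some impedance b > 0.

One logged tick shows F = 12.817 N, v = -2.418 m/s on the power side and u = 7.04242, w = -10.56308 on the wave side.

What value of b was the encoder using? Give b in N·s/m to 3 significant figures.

b = 1.06 N·s/m

u + w = -3.52066;  u + w = √(2b)·v, so √(2b) = -3.52066/(-2.418) = 1.45602.
b = (√(2b))²/2 = 2.12000/2 = 1.06000.
(Check via u − w = 2F/√(2b): u − w = 17.60550, 2F/√(2b) = 17.60551.)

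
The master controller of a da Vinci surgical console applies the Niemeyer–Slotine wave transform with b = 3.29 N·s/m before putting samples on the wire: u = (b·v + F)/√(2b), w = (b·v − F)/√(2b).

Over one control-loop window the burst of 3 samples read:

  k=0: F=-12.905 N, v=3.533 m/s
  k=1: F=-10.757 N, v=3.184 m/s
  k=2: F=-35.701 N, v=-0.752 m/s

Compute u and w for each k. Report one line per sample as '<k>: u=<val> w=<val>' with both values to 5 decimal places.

0: u=-0.49955 w=9.56223
1: u=-0.10979 w=8.27724
2: u=-14.88220 w=12.95320

k=0: b·v=3.29×3.533=11.62357; √(2b)=2.56515; u=(11.62357+(-12.905))/2.56515=-0.49955, w=(11.62357−(-12.905))/2.56515=9.56223
k=1: b·v=3.29×3.184=10.47536; √(2b)=2.56515; u=(10.47536+(-10.757))/2.56515=-0.10979, w=(10.47536−(-10.757))/2.56515=8.27724
k=2: b·v=3.29×(-0.752)=-2.47408; √(2b)=2.56515; u=(-2.47408+(-35.701))/2.56515=-14.88220, w=(-2.47408−(-35.701))/2.56515=12.95320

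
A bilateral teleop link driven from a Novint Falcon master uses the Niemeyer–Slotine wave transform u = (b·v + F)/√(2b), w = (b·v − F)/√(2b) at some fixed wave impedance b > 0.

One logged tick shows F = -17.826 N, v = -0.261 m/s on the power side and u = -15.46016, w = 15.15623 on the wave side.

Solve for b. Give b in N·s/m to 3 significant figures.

b = 0.678 N·s/m

u + w = -0.3039;  u + w = √(2b)·v, so √(2b) = -0.3039/(-0.261) = 1.1645.
b = (√(2b))²/2 = 1.3560/2 = 0.6780.
(Check via u − w = 2F/√(2b): u − w = -30.6164, 2F/√(2b) = -30.6162.)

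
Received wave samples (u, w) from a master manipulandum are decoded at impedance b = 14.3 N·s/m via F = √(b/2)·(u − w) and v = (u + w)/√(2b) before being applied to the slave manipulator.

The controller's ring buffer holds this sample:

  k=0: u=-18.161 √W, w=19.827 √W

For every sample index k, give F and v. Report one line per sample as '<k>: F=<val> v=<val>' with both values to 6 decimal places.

0: F=-101.577951 v=0.311524

k=0: u−w=-37.988000, u+w=1.666000; √(b/2)=2.673948, √(2b)=5.347897; F=2.673948×(-37.988)=-101.577951, v=1.666000/5.347897=0.311524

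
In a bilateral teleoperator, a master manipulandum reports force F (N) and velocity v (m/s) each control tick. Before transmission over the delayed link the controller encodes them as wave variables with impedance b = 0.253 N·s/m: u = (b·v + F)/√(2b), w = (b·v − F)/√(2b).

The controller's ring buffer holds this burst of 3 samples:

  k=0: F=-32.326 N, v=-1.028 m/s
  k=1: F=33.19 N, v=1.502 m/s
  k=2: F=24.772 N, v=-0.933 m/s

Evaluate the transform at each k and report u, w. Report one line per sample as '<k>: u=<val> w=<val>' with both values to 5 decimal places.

k=0: b·v=0.253×(-1.028)=-0.26008; √(2b)=0.71134; u=(-0.26008+(-32.326))/0.71134=-45.80964, w=(-0.26008−(-32.326))/0.71134=45.07839
k=1: b·v=0.253×1.502=0.38001; √(2b)=0.71134; u=(0.38001+33.19)/0.71134=47.19285, w=(0.38001−33.19)/0.71134=-46.12442
k=2: b·v=0.253×(-0.933)=-0.23605; √(2b)=0.71134; u=(-0.23605+24.772)/0.71134=34.49274, w=(-0.23605−24.772)/0.71134=-35.15641

0: u=-45.80964 w=45.07839
1: u=47.19285 w=-46.12442
2: u=34.49274 w=-35.15641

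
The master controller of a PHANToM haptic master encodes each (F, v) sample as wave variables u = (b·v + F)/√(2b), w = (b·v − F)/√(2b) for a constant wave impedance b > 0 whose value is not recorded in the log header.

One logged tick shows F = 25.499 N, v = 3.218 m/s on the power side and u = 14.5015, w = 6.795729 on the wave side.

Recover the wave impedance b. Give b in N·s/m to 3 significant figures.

u + w = 21.297229;  u + w = √(2b)·v, so √(2b) = 21.297229/3.218 = 6.618157.
b = (√(2b))²/2 = 43.800001/2 = 21.900001.
(Check via u − w = 2F/√(2b): u − w = 7.705771, 2F/√(2b) = 7.705771.)

b = 21.9 N·s/m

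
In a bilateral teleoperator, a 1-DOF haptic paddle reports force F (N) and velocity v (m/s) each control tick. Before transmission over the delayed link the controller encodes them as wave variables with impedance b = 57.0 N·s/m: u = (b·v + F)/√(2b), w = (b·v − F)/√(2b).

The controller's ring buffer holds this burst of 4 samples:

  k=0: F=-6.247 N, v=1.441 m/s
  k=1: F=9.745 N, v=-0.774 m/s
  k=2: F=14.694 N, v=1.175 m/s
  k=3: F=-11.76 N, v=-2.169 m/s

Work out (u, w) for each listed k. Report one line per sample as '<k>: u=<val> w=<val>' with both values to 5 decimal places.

k=0: b·v=57.0×1.441=82.13700; √(2b)=10.67708; u=(82.13700+(-6.247))/10.67708=7.10775, w=(82.13700−(-6.247))/10.67708=8.27792
k=1: b·v=57.0×(-0.774)=-44.11800; √(2b)=10.67708; u=(-44.11800+9.745)/10.67708=-3.21933, w=(-44.11800−9.745)/10.67708=-5.04473
k=2: b·v=57.0×1.175=66.97500; √(2b)=10.67708; u=(66.97500+14.694)/10.67708=7.64900, w=(66.97500−14.694)/10.67708=4.89656
k=3: b·v=57.0×(-2.169)=-123.63300; √(2b)=10.67708; u=(-123.63300+(-11.76))/10.67708=-12.68072, w=(-123.63300−(-11.76))/10.67708=-10.47787

0: u=7.10775 w=8.27792
1: u=-3.21933 w=-5.04473
2: u=7.64900 w=4.89656
3: u=-12.68072 w=-10.47787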